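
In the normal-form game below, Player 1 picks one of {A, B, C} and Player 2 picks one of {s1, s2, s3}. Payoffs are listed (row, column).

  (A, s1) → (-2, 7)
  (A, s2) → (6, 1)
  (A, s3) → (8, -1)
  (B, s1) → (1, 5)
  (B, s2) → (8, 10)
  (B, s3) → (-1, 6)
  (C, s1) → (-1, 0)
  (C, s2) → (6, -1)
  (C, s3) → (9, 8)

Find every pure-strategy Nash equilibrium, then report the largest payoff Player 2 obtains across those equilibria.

(B, s2) is a pure NE (Player 1: 8 ≥ 6; Player 2: 10 ≥ 6). Player 2 gets 10.
(C, s3) is a pure NE (Player 1: 9 ≥ 8; Player 2: 8 ≥ 0). Player 2 gets 8.
Every other cell has a profitable deviation for at least one player. Highest of {10, 8} is 10.

10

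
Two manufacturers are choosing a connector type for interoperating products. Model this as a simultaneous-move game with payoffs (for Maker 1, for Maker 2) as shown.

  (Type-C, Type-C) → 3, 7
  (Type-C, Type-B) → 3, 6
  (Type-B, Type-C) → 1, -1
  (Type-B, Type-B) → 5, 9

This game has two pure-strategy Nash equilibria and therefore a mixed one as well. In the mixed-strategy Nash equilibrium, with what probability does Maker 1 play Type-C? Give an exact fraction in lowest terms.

10/11

Maker 1's mix p on Type-C must make Maker 2 indifferent between Type-C and Type-B.
Maker 2's payoff from Type-C: 7p + (-1)(1−p). From Type-B: 6p + 9(1−p).
Set equal: 1p = 10(1−p) → p = 10/11.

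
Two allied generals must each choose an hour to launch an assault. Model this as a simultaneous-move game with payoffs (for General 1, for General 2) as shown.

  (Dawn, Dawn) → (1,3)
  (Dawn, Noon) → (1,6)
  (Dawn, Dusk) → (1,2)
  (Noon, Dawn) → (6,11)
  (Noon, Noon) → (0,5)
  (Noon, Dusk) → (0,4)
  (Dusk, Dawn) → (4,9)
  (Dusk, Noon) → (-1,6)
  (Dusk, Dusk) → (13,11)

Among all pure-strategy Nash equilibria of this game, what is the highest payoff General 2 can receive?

11

(Dawn, Noon) is a pure NE (General 1: 1 ≥ 0; General 2: 6 ≥ 3). General 2 gets 6.
(Noon, Dawn) is a pure NE (General 1: 6 ≥ 4; General 2: 11 ≥ 5). General 2 gets 11.
Both Dusk is a pure NE (General 1: 13 ≥ 1; General 2: 11 ≥ 9). General 2 gets 11.
Every other cell has a profitable deviation for at least one player. Highest of {6, 11, 11} is 11.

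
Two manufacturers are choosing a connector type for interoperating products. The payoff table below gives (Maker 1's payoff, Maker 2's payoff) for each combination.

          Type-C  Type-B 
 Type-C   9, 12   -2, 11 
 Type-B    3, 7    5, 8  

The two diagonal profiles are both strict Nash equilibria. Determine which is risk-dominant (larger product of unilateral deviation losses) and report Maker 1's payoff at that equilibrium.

At both Type-C: Maker 1 loses 9 − 3 = 6 by deviating; Maker 2 loses 12 − 11 = 1. Product = 6·1 = 6.
At both Type-B: Maker 1 loses 5 − (-2) = 7 by deviating; Maker 2 loses 8 − 7 = 1. Product = 7·1 = 7.
7 > 6, so both Type-B is risk-dominant. Maker 1's payoff there is 5.

5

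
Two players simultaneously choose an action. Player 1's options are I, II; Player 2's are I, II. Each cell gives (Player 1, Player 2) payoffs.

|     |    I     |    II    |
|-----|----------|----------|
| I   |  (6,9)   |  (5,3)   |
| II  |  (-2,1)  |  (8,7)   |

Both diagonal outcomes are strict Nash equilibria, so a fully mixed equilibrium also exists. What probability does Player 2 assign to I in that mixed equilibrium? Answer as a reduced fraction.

3/11

Player 2's mix q on I must make Player 1 indifferent between I and II.
Player 1's payoff from I: 6q + 5(1−q). From II: (-2)q + 8(1−q).
Set equal: 8q = 3(1−q) → q = 3/11.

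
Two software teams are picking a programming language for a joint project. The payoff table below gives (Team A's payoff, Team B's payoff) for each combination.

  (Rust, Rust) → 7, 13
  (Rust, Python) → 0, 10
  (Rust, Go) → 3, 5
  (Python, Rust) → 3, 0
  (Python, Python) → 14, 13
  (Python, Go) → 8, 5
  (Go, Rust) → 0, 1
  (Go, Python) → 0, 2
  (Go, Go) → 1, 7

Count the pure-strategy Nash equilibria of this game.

Both Rust: Team A gets 7 (best alternative 3); Team B gets 13 (best alternative 10). Neither deviates — NE.
Both Python: Team A gets 14 (best alternative 0); Team B gets 13 (best alternative 5). Neither deviates — NE.
Both Go is not a NE: Team A would switch to Python (8 > 1).
No other cell survives both best-response checks, so there are 2 pure NE.

2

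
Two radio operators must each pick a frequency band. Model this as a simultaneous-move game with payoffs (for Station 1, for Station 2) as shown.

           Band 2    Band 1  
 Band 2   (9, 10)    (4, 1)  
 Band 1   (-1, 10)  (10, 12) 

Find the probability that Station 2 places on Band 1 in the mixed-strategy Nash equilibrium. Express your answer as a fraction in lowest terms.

Station 2's mix q on Band 2 must make Station 1 indifferent between Band 2 and Band 1.
Station 1's payoff from Band 2: 9q + 4(1−q). From Band 1: (-1)q + 10(1−q).
Set equal: 10q = 6(1−q) → q = 6/16 = 3/8.
Probability on Band 1 is 1 − 3/8 = 5/8.

5/8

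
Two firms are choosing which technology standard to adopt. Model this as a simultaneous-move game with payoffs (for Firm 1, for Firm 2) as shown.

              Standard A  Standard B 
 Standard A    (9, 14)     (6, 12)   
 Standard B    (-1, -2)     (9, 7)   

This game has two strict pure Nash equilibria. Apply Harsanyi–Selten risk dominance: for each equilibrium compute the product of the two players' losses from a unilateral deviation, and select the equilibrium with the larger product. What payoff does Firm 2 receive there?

At both Standard A: Firm 1 loses 9 − (-1) = 10 by deviating; Firm 2 loses 14 − 12 = 2. Product = 10·2 = 20.
At both Standard B: Firm 1 loses 9 − 6 = 3 by deviating; Firm 2 loses 7 − (-2) = 9. Product = 3·9 = 27.
27 > 20, so both Standard B is risk-dominant. Firm 2's payoff there is 7.

7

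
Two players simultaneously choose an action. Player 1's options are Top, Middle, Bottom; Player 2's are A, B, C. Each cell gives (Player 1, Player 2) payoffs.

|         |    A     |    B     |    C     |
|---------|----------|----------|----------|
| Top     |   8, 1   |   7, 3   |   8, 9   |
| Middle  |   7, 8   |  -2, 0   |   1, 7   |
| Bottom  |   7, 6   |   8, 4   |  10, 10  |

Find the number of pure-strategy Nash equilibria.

1

(Bottom, C): Player 1 gets 10 (best alternative 8); Player 2 gets 10 (best alternative 6). Neither deviates — NE.
(Top, A) is not a NE: Player 2 would switch to C (9 > 1).
No other cell survives both best-response checks, so there is 1 pure NE.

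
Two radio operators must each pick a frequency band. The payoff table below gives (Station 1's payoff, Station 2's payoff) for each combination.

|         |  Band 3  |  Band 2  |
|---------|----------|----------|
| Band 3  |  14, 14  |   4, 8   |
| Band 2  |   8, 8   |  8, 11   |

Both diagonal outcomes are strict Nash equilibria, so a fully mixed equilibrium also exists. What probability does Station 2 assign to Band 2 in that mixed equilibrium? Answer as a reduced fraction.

3/5

Station 2's mix q on Band 3 must make Station 1 indifferent between Band 3 and Band 2.
Station 1's payoff from Band 3: 14q + 4(1−q). From Band 2: 8q + 8(1−q).
Set equal: 6q = 4(1−q) → q = 4/10 = 2/5.
Probability on Band 2 is 1 − 2/5 = 3/5.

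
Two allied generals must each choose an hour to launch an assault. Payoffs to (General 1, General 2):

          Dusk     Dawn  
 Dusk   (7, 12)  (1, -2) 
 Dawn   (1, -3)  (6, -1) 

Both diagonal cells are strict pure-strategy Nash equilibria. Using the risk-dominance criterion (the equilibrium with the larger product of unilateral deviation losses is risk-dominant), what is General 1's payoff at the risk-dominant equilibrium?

7

At both Dusk: General 1 loses 7 − 1 = 6 by deviating; General 2 loses 12 − (-2) = 14. Product = 6·14 = 84.
At both Dawn: General 1 loses 6 − 1 = 5 by deviating; General 2 loses -1 − (-3) = 2. Product = 5·2 = 10.
84 > 10, so both Dusk is risk-dominant. General 1's payoff there is 7.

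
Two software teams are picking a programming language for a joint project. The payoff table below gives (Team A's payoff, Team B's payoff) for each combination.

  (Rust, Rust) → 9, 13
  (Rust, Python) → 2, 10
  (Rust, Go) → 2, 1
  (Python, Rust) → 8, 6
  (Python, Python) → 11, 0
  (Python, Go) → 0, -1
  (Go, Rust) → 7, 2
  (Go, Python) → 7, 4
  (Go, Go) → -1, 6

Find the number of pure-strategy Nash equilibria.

Both Rust: Team A gets 9 (best alternative 8); Team B gets 13 (best alternative 10). Neither deviates — NE.
Both Python is not a NE: Team B would switch to Rust (6 > 0).
No other cell survives both best-response checks, so there is 1 pure NE.

1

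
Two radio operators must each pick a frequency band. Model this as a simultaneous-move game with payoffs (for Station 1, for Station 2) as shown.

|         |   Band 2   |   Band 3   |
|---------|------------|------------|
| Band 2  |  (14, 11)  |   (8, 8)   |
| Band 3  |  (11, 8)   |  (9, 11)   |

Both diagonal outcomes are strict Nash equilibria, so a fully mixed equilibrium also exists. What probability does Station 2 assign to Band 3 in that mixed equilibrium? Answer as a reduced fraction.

3/4

Station 2's mix q on Band 2 must make Station 1 indifferent between Band 2 and Band 3.
Station 1's payoff from Band 2: 14q + 8(1−q). From Band 3: 11q + 9(1−q).
Set equal: 3q = 1(1−q) → q = 1/4.
Probability on Band 3 is 1 − 1/4 = 3/4.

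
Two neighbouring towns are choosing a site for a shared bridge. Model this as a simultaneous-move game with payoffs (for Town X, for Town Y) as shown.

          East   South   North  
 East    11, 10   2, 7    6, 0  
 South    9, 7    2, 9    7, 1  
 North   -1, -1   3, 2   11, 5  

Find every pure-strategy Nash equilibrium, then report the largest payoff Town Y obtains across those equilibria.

10

Both East is a pure NE (Town X: 11 ≥ 9; Town Y: 10 ≥ 7). Town Y gets 10.
Both North is a pure NE (Town X: 11 ≥ 7; Town Y: 5 ≥ 2). Town Y gets 5.
Every other cell has a profitable deviation for at least one player. Highest of {10, 5} is 10.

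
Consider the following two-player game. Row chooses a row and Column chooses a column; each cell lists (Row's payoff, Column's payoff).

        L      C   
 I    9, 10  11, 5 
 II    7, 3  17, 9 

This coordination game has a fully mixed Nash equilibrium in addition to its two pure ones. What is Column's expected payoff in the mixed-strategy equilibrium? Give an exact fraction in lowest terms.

Row mixes with probability p on I, chosen so Column is indifferent: 10p + 3(1−p) = 5p + 9(1−p) gives p = 6/11.
Column's expected payoff is 10·6/11 + 3·5/11 = 75/11.

75/11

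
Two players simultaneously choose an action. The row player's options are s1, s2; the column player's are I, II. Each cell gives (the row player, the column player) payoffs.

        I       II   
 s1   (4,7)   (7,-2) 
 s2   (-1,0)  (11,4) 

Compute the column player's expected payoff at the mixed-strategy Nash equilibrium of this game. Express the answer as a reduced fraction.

28/13

The row player mixes with probability p on s1, chosen so the column player is indifferent: 7p + 0(1−p) = (-2)p + 4(1−p) gives p = 4/13.
The column player's expected payoff is 7·4/13 + 0·9/13 = 28/13.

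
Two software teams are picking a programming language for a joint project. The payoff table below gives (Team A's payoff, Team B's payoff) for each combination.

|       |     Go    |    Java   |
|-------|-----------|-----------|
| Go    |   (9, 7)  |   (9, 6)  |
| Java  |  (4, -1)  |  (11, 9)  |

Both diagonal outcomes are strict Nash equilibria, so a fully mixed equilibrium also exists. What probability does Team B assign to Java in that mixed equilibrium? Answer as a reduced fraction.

Team B's mix q on Go must make Team A indifferent between Go and Java.
Team A's payoff from Go: 9q + 9(1−q). From Java: 4q + 11(1−q).
Set equal: 5q = 2(1−q) → q = 2/7.
Probability on Java is 1 − 2/7 = 5/7.

5/7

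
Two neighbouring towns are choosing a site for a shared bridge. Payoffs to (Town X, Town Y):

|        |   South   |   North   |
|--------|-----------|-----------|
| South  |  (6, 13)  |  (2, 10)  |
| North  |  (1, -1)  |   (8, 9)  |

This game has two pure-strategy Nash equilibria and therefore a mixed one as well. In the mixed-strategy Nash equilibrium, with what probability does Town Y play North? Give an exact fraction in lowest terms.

Town Y's mix q on South must make Town X indifferent between South and North.
Town X's payoff from South: 6q + 2(1−q). From North: 1q + 8(1−q).
Set equal: 5q = 6(1−q) → q = 6/11.
Probability on North is 1 − 6/11 = 5/11.

5/11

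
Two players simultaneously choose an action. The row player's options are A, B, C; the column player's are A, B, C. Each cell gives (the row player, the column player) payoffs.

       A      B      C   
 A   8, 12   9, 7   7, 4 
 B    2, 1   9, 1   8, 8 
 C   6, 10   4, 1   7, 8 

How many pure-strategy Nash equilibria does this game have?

Both A: the row player gets 8 (best alternative 6); the column player gets 12 (best alternative 7). Neither deviates — NE.
(B, C): the row player gets 8 (best alternative 7); the column player gets 8 (best alternative 1). Neither deviates — NE.
Both C is not a NE: the row player would switch to B (8 > 7).
No other cell survives both best-response checks, so there are 2 pure NE.

2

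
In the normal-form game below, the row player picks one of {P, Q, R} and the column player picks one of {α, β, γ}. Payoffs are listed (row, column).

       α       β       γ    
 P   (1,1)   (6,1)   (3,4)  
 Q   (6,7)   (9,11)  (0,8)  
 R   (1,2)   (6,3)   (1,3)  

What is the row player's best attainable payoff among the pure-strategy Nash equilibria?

9

(P, γ) is a pure NE (the row player: 3 ≥ 1; the column player: 4 ≥ 1). The row player gets 3.
(Q, β) is a pure NE (the row player: 9 ≥ 6; the column player: 11 ≥ 8). The row player gets 9.
Every other cell has a profitable deviation for at least one player. Highest of {3, 9} is 9.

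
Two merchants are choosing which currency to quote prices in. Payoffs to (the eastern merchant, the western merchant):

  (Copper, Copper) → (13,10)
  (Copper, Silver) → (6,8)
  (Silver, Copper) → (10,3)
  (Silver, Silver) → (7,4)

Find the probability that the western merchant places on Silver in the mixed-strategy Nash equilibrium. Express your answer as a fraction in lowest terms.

3/4

The western merchant's mix q on Copper must make the eastern merchant indifferent between Copper and Silver.
The eastern merchant's payoff from Copper: 13q + 6(1−q). From Silver: 10q + 7(1−q).
Set equal: 3q = 1(1−q) → q = 1/4.
Probability on Silver is 1 − 1/4 = 3/4.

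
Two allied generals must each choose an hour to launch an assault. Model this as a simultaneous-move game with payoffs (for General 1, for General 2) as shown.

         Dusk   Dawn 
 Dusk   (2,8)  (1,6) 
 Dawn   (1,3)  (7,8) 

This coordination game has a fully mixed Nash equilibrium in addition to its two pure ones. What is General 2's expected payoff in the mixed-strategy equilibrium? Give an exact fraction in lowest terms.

46/7

General 1 mixes with probability p on Dusk, chosen so General 2 is indifferent: 8p + 3(1−p) = 6p + 8(1−p) gives p = 5/7.
General 2's expected payoff is 8·5/7 + 3·2/7 = 46/7.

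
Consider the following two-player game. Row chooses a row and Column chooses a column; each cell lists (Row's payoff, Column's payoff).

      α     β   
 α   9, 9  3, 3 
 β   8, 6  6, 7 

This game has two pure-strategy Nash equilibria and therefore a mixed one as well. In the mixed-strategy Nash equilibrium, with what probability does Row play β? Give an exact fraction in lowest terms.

Row's mix p on α must make Column indifferent between α and β.
Column's payoff from α: 9p + 6(1−p). From β: 3p + 7(1−p).
Set equal: 6p = 1(1−p) → p = 1/7.
Probability on β is 1 − 1/7 = 6/7.

6/7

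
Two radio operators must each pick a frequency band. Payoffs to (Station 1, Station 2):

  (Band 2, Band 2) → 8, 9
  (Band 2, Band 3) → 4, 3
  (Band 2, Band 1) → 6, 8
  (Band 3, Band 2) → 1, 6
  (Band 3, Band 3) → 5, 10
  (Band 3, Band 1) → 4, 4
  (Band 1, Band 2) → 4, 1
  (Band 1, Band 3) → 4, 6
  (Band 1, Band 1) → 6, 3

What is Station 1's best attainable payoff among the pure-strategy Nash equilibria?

8

Both Band 2 is a pure NE (Station 1: 8 ≥ 4; Station 2: 9 ≥ 8). Station 1 gets 8.
Both Band 3 is a pure NE (Station 1: 5 ≥ 4; Station 2: 10 ≥ 6). Station 1 gets 5.
Every other cell has a profitable deviation for at least one player. Highest of {8, 5} is 8.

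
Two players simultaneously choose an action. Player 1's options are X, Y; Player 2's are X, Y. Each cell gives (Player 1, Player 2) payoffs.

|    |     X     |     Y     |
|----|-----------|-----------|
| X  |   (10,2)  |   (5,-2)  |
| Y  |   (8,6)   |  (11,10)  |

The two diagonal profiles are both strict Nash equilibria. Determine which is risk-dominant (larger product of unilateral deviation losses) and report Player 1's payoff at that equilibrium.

At both X: Player 1 loses 10 − 8 = 2 by deviating; Player 2 loses 2 − (-2) = 4. Product = 2·4 = 8.
At both Y: Player 1 loses 11 − 5 = 6 by deviating; Player 2 loses 10 − 6 = 4. Product = 6·4 = 24.
24 > 8, so both Y is risk-dominant. Player 1's payoff there is 11.

11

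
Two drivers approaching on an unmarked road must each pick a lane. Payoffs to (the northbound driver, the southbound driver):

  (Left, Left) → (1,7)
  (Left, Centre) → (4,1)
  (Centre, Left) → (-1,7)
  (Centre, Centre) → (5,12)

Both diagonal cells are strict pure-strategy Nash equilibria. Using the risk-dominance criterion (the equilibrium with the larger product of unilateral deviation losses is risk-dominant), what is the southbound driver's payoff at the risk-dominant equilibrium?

At both Left: the northbound driver loses 1 − (-1) = 2 by deviating; the southbound driver loses 7 − 1 = 6. Product = 2·6 = 12.
At both Centre: the northbound driver loses 5 − 4 = 1 by deviating; the southbound driver loses 12 − 7 = 5. Product = 1·5 = 5.
12 > 5, so both Left is risk-dominant. The southbound driver's payoff there is 7.

7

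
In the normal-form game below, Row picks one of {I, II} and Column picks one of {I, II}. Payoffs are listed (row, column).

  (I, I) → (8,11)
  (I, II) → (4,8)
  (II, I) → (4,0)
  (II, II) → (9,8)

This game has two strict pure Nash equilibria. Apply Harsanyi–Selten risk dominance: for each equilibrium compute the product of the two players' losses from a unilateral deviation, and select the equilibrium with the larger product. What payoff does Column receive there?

8

At both I: Row loses 8 − 4 = 4 by deviating; Column loses 11 − 8 = 3. Product = 4·3 = 12.
At both II: Row loses 9 − 4 = 5 by deviating; Column loses 8 − 0 = 8. Product = 5·8 = 40.
40 > 12, so both II is risk-dominant. Column's payoff there is 8.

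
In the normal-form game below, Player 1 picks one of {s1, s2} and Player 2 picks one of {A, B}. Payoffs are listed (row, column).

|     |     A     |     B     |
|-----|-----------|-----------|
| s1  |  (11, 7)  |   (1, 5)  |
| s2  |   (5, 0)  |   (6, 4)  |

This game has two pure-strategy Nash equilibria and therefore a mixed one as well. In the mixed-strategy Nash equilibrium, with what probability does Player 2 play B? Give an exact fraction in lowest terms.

Player 2's mix q on A must make Player 1 indifferent between s1 and s2.
Player 1's payoff from s1: 11q + 1(1−q). From s2: 5q + 6(1−q).
Set equal: 6q = 5(1−q) → q = 5/11.
Probability on B is 1 − 5/11 = 6/11.

6/11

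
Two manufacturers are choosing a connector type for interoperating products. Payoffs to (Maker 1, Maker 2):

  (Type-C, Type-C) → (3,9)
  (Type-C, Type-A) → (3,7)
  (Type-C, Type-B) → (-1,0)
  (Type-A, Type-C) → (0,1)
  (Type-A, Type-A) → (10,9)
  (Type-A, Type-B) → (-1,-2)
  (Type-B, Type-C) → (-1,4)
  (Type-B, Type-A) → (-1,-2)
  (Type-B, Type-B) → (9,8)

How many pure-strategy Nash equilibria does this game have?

3

Both Type-C: Maker 1 gets 3 (best alternative 0); Maker 2 gets 9 (best alternative 7). Neither deviates — NE.
Both Type-A: Maker 1 gets 10 (best alternative 3); Maker 2 gets 9 (best alternative 1). Neither deviates — NE.
Both Type-B: Maker 1 gets 9 (best alternative -1); Maker 2 gets 8 (best alternative 4). Neither deviates — NE.
(Type-B, Type-C) is not a NE: Maker 1 would switch to Type-C (3 > -1).
No other cell survives both best-response checks, so there are 3 pure NE.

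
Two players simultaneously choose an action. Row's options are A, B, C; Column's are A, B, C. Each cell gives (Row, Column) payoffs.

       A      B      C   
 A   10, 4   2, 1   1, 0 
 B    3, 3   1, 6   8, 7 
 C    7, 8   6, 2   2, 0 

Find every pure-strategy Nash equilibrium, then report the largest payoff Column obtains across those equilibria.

Both A is a pure NE (Row: 10 ≥ 7; Column: 4 ≥ 1). Column gets 4.
(B, C) is a pure NE (Row: 8 ≥ 2; Column: 7 ≥ 6). Column gets 7.
Every other cell has a profitable deviation for at least one player. Highest of {4, 7} is 7.

7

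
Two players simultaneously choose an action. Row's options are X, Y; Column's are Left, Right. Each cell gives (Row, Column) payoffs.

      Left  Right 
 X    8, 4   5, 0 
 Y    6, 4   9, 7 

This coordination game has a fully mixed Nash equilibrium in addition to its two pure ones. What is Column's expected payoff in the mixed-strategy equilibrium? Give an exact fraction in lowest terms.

4

Row mixes with probability p on X, chosen so Column is indifferent: 4p + 4(1−p) = 0p + 7(1−p) gives p = 3/7.
Column's expected payoff is 4·3/7 + 4·4/7 = 4.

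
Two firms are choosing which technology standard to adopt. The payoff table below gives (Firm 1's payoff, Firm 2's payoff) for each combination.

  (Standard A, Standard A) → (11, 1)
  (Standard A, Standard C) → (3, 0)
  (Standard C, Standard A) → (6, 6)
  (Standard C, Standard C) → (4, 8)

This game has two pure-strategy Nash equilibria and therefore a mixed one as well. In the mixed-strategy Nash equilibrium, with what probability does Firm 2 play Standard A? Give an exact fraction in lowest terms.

1/6

Firm 2's mix q on Standard A must make Firm 1 indifferent between Standard A and Standard C.
Firm 1's payoff from Standard A: 11q + 3(1−q). From Standard C: 6q + 4(1−q).
Set equal: 5q = 1(1−q) → q = 1/6.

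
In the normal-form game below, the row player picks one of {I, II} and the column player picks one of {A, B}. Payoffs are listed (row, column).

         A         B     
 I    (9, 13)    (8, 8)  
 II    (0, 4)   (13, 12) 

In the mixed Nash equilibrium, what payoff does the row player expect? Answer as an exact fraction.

The column player mixes with probability q on A, chosen so the row player is indifferent: 9q + 8(1−q) = 0q + 13(1−q) gives q = 5/14.
The row player's expected payoff (from either row, since indifferent) is 9·5/14 + 8·9/14 = 117/14.

117/14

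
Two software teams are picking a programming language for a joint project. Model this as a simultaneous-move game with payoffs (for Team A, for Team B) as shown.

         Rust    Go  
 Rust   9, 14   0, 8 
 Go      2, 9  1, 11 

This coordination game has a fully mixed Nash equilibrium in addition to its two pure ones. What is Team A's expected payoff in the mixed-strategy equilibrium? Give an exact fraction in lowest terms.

Team B mixes with probability q on Rust, chosen so Team A is indifferent: 9q + 0(1−q) = 2q + 1(1−q) gives q = 1/8.
Team A's expected payoff (from either row, since indifferent) is 9·1/8 + 0·7/8 = 9/8.

9/8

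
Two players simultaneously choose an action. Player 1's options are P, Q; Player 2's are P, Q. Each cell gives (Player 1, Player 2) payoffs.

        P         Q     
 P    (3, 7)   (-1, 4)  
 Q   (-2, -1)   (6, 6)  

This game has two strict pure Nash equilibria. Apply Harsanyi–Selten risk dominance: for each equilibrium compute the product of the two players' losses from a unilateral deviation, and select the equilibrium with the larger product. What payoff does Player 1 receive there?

6

At both P: Player 1 loses 3 − (-2) = 5 by deviating; Player 2 loses 7 − 4 = 3. Product = 5·3 = 15.
At both Q: Player 1 loses 6 − (-1) = 7 by deviating; Player 2 loses 6 − (-1) = 7. Product = 7·7 = 49.
49 > 15, so both Q is risk-dominant. Player 1's payoff there is 6.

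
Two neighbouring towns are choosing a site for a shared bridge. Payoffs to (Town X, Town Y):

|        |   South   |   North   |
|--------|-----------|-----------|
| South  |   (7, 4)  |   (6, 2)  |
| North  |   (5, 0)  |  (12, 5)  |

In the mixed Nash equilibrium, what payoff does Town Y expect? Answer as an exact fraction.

20/7

Town X mixes with probability p on South, chosen so Town Y is indifferent: 4p + 0(1−p) = 2p + 5(1−p) gives p = 5/7.
Town Y's expected payoff is 4·5/7 + 0·2/7 = 20/7.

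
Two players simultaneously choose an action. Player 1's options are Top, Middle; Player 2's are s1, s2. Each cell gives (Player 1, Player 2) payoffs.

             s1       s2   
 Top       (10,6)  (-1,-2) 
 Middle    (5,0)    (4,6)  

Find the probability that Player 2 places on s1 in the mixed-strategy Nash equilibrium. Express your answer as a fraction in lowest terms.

Player 2's mix q on s1 must make Player 1 indifferent between Top and Middle.
Player 1's payoff from Top: 10q + (-1)(1−q). From Middle: 5q + 4(1−q).
Set equal: 5q = 5(1−q) → q = 5/10 = 1/2.

1/2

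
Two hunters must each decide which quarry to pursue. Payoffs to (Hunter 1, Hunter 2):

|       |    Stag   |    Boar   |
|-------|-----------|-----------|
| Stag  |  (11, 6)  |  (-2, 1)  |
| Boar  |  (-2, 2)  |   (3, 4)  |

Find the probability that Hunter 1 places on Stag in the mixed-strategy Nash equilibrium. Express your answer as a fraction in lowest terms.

2/7

Hunter 1's mix p on Stag must make Hunter 2 indifferent between Stag and Boar.
Hunter 2's payoff from Stag: 6p + 2(1−p). From Boar: 1p + 4(1−p).
Set equal: 5p = 2(1−p) → p = 2/7.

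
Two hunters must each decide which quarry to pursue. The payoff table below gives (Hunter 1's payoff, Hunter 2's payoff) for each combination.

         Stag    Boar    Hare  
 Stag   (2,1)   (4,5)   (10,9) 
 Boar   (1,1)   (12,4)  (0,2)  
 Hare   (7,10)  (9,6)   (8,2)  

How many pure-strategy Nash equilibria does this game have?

(Stag, Hare): Hunter 1 gets 10 (best alternative 8); Hunter 2 gets 9 (best alternative 5). Neither deviates — NE.
Both Boar: Hunter 1 gets 12 (best alternative 9); Hunter 2 gets 4 (best alternative 2). Neither deviates — NE.
(Hare, Stag): Hunter 1 gets 7 (best alternative 2); Hunter 2 gets 10 (best alternative 6). Neither deviates — NE.
Both Hare is not a NE: Hunter 1 would switch to Stag (10 > 8).
No other cell survives both best-response checks, so there are 3 pure NE.

3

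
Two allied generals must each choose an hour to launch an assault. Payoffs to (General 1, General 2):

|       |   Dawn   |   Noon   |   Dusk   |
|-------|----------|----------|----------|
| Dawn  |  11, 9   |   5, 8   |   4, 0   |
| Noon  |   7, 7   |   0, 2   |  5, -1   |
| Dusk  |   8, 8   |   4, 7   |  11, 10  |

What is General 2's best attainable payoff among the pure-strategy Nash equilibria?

10

Both Dawn is a pure NE (General 1: 11 ≥ 8; General 2: 9 ≥ 8). General 2 gets 9.
Both Dusk is a pure NE (General 1: 11 ≥ 5; General 2: 10 ≥ 8). General 2 gets 10.
Every other cell has a profitable deviation for at least one player. Highest of {9, 10} is 10.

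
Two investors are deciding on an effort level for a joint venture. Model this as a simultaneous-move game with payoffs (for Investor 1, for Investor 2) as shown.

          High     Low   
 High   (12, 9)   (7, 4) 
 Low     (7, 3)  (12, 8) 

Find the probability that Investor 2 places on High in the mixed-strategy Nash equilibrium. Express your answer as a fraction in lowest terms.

Investor 2's mix q on High must make Investor 1 indifferent between High and Low.
Investor 1's payoff from High: 12q + 7(1−q). From Low: 7q + 12(1−q).
Set equal: 5q = 5(1−q) → q = 5/10 = 1/2.

1/2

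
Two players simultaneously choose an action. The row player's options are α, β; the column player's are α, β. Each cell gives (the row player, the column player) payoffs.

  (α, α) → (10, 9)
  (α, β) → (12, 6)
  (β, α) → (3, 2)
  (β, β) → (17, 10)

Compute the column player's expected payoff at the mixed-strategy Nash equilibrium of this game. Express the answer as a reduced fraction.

The row player mixes with probability p on α, chosen so the column player is indifferent: 9p + 2(1−p) = 6p + 10(1−p) gives p = 8/11.
The column player's expected payoff is 9·8/11 + 2·3/11 = 78/11.

78/11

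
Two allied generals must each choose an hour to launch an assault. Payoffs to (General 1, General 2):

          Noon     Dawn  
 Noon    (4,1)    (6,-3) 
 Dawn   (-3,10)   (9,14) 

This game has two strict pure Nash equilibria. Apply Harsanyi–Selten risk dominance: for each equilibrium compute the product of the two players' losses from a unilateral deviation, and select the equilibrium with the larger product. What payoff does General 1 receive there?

At both Noon: General 1 loses 4 − (-3) = 7 by deviating; General 2 loses 1 − (-3) = 4. Product = 7·4 = 28.
At both Dawn: General 1 loses 9 − 6 = 3 by deviating; General 2 loses 14 − 10 = 4. Product = 3·4 = 12.
28 > 12, so both Noon is risk-dominant. General 1's payoff there is 4.

4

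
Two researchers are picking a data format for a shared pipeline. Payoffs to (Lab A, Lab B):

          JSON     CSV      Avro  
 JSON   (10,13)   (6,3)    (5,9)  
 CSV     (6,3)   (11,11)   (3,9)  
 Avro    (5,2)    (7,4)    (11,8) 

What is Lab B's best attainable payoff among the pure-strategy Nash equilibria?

13

Both JSON is a pure NE (Lab A: 10 ≥ 6; Lab B: 13 ≥ 9). Lab B gets 13.
Both CSV is a pure NE (Lab A: 11 ≥ 7; Lab B: 11 ≥ 9). Lab B gets 11.
Both Avro is a pure NE (Lab A: 11 ≥ 5; Lab B: 8 ≥ 4). Lab B gets 8.
Every other cell has a profitable deviation for at least one player. Highest of {13, 11, 8} is 13.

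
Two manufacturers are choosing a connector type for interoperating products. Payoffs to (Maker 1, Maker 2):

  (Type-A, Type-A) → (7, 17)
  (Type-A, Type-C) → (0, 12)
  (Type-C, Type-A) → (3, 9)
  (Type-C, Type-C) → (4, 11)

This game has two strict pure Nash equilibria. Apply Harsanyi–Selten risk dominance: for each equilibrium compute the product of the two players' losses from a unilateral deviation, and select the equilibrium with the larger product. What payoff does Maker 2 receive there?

17

At both Type-A: Maker 1 loses 7 − 3 = 4 by deviating; Maker 2 loses 17 − 12 = 5. Product = 4·5 = 20.
At both Type-C: Maker 1 loses 4 − 0 = 4 by deviating; Maker 2 loses 11 − 9 = 2. Product = 4·2 = 8.
20 > 8, so both Type-A is risk-dominant. Maker 2's payoff there is 17.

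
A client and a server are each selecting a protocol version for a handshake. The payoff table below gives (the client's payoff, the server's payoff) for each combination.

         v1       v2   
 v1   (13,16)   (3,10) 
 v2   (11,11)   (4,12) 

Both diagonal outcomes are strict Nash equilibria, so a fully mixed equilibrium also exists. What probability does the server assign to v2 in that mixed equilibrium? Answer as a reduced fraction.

The server's mix q on v1 must make the client indifferent between v1 and v2.
The client's payoff from v1: 13q + 3(1−q). From v2: 11q + 4(1−q).
Set equal: 2q = 1(1−q) → q = 1/3.
Probability on v2 is 1 − 1/3 = 2/3.

2/3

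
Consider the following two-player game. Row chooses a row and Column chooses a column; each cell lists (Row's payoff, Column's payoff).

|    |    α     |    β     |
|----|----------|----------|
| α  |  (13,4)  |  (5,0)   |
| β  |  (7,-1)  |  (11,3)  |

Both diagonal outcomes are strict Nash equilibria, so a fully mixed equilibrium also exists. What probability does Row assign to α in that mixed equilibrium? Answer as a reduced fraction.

Row's mix p on α must make Column indifferent between α and β.
Column's payoff from α: 4p + (-1)(1−p). From β: 0p + 3(1−p).
Set equal: 4p = 4(1−p) → p = 4/8 = 1/2.

1/2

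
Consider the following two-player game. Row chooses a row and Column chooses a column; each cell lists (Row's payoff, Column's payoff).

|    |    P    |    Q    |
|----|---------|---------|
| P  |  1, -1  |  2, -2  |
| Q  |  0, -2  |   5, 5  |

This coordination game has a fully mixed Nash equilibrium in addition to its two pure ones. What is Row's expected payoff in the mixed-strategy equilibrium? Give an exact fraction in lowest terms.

Column mixes with probability q on P, chosen so Row is indifferent: 1q + 2(1−q) = 0q + 5(1−q) gives q = 3/4.
Row's expected payoff (from either row, since indifferent) is 1·3/4 + 2·1/4 = 5/4.

5/4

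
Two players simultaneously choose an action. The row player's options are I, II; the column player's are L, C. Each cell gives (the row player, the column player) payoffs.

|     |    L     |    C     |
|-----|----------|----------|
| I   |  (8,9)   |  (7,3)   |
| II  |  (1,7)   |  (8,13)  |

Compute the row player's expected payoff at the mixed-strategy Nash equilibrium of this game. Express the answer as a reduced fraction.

57/8

The column player mixes with probability q on L, chosen so the row player is indifferent: 8q + 7(1−q) = 1q + 8(1−q) gives q = 1/8.
The row player's expected payoff (from either row, since indifferent) is 8·1/8 + 7·7/8 = 57/8.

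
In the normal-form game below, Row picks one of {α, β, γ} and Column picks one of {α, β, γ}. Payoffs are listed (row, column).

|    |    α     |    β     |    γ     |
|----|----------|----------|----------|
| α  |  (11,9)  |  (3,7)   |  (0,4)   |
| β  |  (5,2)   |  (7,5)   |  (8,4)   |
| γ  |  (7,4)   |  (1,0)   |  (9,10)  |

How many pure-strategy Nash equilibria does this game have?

Both α: Row gets 11 (best alternative 7); Column gets 9 (best alternative 7). Neither deviates — NE.
Both β: Row gets 7 (best alternative 3); Column gets 5 (best alternative 4). Neither deviates — NE.
Both γ: Row gets 9 (best alternative 8); Column gets 10 (best alternative 4). Neither deviates — NE.
(β, γ) is not a NE: Row would switch to γ (9 > 8).
No other cell survives both best-response checks, so there are 3 pure NE.

3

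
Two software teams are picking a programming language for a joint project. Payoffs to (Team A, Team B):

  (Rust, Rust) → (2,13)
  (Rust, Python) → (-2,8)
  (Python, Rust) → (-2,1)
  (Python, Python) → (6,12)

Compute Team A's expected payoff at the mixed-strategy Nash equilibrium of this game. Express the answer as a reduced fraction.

2/3

Team B mixes with probability q on Rust, chosen so Team A is indifferent: 2q + (-2)(1−q) = (-2)q + 6(1−q) gives q = 2/3.
Team A's expected payoff (from either row, since indifferent) is 2·2/3 + (-2)·1/3 = 2/3.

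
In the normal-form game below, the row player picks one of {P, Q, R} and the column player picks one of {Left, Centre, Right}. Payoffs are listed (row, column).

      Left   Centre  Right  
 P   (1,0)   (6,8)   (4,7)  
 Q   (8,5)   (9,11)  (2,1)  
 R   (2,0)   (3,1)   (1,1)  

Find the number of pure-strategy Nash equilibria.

(Q, Centre): the row player gets 9 (best alternative 6); the column player gets 11 (best alternative 5). Neither deviates — NE.
(R, Right) is not a NE: the row player would switch to P (4 > 1).
No other cell survives both best-response checks, so there is 1 pure NE.

1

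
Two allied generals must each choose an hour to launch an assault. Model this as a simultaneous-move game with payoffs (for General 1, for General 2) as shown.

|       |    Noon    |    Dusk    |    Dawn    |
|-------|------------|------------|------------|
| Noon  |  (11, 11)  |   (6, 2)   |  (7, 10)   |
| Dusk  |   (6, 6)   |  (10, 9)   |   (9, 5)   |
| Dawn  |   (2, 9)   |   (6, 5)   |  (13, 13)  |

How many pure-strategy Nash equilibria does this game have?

3

Both Noon: General 1 gets 11 (best alternative 6); General 2 gets 11 (best alternative 10). Neither deviates — NE.
Both Dusk: General 1 gets 10 (best alternative 6); General 2 gets 9 (best alternative 6). Neither deviates — NE.
Both Dawn: General 1 gets 13 (best alternative 9); General 2 gets 13 (best alternative 9). Neither deviates — NE.
(Dawn, Dusk) is not a NE: General 1 would switch to Dusk (10 > 6).
No other cell survives both best-response checks, so there are 3 pure NE.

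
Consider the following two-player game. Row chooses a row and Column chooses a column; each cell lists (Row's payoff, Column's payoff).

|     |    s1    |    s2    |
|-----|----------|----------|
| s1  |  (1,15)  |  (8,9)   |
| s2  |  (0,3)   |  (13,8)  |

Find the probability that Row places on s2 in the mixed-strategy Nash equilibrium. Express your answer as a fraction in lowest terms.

Row's mix p on s1 must make Column indifferent between s1 and s2.
Column's payoff from s1: 15p + 3(1−p). From s2: 9p + 8(1−p).
Set equal: 6p = 5(1−p) → p = 5/11.
Probability on s2 is 1 − 5/11 = 6/11.

6/11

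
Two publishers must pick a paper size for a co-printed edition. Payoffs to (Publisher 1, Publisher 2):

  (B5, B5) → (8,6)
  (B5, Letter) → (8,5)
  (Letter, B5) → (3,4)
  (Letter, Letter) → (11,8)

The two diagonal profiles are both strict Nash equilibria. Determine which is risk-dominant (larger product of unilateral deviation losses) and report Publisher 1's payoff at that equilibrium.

11

At both B5: Publisher 1 loses 8 − 3 = 5 by deviating; Publisher 2 loses 6 − 5 = 1. Product = 5·1 = 5.
At both Letter: Publisher 1 loses 11 − 8 = 3 by deviating; Publisher 2 loses 8 − 4 = 4. Product = 3·4 = 12.
12 > 5, so both Letter is risk-dominant. Publisher 1's payoff there is 11.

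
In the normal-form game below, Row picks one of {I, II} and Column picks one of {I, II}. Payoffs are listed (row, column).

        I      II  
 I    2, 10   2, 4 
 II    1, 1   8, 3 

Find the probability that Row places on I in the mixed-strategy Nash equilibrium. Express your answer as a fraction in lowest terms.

1/4

Row's mix p on I must make Column indifferent between I and II.
Column's payoff from I: 10p + 1(1−p). From II: 4p + 3(1−p).
Set equal: 6p = 2(1−p) → p = 2/8 = 1/4.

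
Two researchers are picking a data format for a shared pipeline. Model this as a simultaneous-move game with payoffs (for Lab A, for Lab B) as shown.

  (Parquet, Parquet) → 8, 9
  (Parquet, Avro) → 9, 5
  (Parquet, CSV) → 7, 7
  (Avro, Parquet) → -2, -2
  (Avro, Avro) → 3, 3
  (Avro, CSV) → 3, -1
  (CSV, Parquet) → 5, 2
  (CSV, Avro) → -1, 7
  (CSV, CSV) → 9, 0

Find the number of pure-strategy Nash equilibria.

1

Both Parquet: Lab A gets 8 (best alternative 5); Lab B gets 9 (best alternative 7). Neither deviates — NE.
Both Avro is not a NE: Lab A would switch to Parquet (9 > 3).
No other cell survives both best-response checks, so there is 1 pure NE.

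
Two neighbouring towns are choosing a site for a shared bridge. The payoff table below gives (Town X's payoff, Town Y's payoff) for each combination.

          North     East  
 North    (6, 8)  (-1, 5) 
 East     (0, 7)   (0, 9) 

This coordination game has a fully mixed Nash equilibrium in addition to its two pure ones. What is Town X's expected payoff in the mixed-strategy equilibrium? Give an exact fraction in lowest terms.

0

Town Y mixes with probability q on North, chosen so Town X is indifferent: 6q + (-1)(1−q) = 0q + 0(1−q) gives q = 1/7.
Town X's expected payoff (from either row, since indifferent) is 6·1/7 + (-1)·6/7 = 0.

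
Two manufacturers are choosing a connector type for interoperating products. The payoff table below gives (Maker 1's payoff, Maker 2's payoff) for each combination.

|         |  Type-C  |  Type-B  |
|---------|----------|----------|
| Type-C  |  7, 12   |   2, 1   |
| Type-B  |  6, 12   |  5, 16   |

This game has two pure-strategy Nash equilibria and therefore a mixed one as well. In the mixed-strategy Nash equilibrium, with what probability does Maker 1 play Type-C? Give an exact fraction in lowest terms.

Maker 1's mix p on Type-C must make Maker 2 indifferent between Type-C and Type-B.
Maker 2's payoff from Type-C: 12p + 12(1−p). From Type-B: 1p + 16(1−p).
Set equal: 11p = 4(1−p) → p = 4/15.

4/15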